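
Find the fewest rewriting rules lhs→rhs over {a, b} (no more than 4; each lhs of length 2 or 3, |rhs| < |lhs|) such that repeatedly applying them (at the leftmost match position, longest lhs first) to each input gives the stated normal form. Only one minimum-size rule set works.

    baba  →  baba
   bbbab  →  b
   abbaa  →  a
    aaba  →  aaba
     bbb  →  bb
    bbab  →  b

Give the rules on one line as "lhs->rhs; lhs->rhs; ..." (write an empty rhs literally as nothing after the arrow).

abb->bb; bba->; bbb->bb

  | baba
  | bbbab => bbab => b
  | abbaa => bbaa => a
  | aaba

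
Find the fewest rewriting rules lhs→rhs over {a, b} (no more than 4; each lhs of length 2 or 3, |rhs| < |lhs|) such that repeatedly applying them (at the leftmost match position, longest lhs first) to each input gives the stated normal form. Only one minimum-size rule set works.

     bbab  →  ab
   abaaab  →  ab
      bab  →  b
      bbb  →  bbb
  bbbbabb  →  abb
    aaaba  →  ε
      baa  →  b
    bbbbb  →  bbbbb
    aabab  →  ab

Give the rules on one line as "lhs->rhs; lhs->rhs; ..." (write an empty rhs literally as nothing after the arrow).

  | bbab => ab
  | abaaab => abab => ab
  | bab => b
  | bbb

aa->b; ba->; baa->b; bba->a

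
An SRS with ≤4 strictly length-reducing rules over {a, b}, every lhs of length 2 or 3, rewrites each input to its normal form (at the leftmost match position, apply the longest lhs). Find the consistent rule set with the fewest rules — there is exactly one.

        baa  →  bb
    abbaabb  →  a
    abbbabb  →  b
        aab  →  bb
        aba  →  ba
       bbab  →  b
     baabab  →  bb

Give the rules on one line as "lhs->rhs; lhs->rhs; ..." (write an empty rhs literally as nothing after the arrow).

  | baa => bb
  | abbaabb => abbbbb => aabb => bbb => a
  | abbbabb => aaabb => babb => b
  | aab => bb

aa->b; aba->ba; bab->; bbb->a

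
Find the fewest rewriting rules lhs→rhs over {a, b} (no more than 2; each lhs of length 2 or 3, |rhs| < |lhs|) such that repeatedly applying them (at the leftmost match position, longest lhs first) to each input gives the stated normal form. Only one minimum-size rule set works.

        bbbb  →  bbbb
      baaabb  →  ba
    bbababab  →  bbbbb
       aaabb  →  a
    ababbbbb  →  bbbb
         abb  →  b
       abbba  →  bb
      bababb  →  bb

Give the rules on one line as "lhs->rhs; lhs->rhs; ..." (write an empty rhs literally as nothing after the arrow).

ab->; bba->bb

  | bbbb
  | baaabb => baab => ba
  | bbababab => bbbabab => bbbbab => bbbbb
  | aaabb => aab => a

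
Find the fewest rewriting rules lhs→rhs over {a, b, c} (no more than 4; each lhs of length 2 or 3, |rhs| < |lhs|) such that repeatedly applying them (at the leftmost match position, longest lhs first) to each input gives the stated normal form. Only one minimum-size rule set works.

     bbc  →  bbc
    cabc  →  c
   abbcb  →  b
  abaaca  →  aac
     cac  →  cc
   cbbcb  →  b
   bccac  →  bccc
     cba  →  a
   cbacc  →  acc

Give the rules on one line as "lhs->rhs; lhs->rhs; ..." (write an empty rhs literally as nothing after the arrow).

  | bbc
  | cabc => cbc => c
  | abbcb => bcb => b
  | abaaca => aaca => aac

ab->; ca->c; cb->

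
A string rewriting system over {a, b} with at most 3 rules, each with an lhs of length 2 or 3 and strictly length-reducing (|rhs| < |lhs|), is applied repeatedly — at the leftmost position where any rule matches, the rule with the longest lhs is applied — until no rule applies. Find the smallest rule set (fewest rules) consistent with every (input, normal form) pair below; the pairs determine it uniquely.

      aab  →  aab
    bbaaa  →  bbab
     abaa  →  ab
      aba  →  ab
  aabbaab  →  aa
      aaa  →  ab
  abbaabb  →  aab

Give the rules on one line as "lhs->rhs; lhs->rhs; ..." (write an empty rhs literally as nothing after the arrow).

aaa->ab; aba->ab; abb->aa

  | aab
  | bbaaa => bbab
  | abaa => aba => ab
  | aba => ab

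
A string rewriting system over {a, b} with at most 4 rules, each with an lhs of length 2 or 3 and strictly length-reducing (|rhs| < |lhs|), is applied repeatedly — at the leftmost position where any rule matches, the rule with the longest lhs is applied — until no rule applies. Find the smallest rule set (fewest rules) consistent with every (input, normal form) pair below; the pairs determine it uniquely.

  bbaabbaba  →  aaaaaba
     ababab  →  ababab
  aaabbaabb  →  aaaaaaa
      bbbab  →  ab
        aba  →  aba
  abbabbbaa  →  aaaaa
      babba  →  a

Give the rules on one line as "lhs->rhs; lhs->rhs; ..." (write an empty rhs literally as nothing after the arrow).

baa->; bb->a; bbb->

  | bbaabbaba => aaabbaba => aaaaaba
  | ababab
  | aaabbaabb => aaaaaabb => aaaaaaa
  | bbbab => ab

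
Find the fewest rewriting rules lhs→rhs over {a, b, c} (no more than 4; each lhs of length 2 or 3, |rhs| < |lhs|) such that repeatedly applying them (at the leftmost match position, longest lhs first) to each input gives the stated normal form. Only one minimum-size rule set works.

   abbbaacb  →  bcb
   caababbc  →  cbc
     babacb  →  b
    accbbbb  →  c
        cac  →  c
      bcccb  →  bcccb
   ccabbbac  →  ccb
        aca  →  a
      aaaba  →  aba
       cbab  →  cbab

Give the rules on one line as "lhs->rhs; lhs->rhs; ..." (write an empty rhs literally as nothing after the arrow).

aa->; ac->; bb->a

  | abbbaacb => aabaacb => baacb => bcb
  | caababbc => cbabbc => cbaac => cbc
  | babacb => babb => baa => b
  | accbbbb => cbbbb => cabb => caa => c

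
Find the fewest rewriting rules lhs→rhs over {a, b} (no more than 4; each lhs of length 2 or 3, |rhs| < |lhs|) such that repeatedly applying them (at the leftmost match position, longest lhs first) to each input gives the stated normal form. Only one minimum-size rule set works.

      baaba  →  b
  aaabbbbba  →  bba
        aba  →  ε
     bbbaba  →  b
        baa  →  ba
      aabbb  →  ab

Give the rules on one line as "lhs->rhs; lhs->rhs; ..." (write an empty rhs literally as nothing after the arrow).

  | baaba => baba => b
  | aaabbbbba => bbbbbba => bbbba => bba
  | aba => ε
  | bbbaba => baba => b

aa->a; aaa->b; aba->; bbb->b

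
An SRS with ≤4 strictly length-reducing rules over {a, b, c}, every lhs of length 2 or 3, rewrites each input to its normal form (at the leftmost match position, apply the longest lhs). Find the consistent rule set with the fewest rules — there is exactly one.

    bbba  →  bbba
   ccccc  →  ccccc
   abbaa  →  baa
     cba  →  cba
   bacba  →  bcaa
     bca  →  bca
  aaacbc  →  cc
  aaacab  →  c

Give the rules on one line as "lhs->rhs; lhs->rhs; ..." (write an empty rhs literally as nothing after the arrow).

ab->; ac->c; acb->ca

  | bbba
  | ccccc
  | abbaa => baa
  | cba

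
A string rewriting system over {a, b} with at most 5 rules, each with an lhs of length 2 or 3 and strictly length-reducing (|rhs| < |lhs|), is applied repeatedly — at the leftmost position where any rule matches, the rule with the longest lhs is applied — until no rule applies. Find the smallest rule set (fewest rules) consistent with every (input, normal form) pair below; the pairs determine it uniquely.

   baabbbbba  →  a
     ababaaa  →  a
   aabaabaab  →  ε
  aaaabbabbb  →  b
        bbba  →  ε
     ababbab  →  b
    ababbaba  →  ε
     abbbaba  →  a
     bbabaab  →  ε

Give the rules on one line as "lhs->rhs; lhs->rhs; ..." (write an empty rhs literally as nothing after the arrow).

  | baabbbbba => abbbbba => bbbba => bba => a
  | ababaaa => abaaa => aaa => aa => a
  | aabaabaab => abaabaab => aabaab => abaab => aab => ab => ε
  | aaaabbabbb => aaabbabbb => aabbabbb => abbabbb => babbb => bbb => b

aa->a; ab->; ba->; bb->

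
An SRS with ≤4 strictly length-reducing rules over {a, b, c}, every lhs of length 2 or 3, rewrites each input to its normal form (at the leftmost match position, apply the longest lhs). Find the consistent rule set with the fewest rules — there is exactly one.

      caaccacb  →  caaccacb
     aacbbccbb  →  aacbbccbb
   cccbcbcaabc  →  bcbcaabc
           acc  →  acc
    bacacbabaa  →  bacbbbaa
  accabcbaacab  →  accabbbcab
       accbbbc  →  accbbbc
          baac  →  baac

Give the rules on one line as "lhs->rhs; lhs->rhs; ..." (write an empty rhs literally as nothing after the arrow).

aaa->bb; cba->aa; ccc->

  | caaccacb
  | aacbbccbb
  | cccbcbcaabc => bcbcaabc
  | acc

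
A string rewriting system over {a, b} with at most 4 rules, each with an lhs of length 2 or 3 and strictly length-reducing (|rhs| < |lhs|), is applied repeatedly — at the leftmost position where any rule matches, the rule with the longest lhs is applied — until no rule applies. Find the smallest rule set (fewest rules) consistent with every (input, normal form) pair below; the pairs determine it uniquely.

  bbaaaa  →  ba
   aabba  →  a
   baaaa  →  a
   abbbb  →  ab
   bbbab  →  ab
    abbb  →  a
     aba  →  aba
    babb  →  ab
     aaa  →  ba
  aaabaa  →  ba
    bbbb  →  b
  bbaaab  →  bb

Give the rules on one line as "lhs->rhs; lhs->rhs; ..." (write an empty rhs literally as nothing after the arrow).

aa->b; bab->a; bba->; bbb->

  | bbaaaa => aaa => ba
  | aabba => bbba => a
  | baaaa => bbaa => a
  | abbbb => ab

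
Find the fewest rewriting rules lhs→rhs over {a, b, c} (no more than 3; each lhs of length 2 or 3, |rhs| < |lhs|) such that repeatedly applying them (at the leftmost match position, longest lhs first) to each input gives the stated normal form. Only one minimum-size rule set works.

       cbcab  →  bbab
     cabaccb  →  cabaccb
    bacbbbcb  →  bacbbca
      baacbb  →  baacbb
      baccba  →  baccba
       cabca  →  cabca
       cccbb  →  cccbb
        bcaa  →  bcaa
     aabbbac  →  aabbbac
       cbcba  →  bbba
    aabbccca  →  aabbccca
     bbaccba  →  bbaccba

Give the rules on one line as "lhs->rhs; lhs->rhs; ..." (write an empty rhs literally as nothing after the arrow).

bcb->ca; cbc->bb

  | cbcab => bbab
  | cabaccb
  | bacbbbcb => bacbbca
  | baacbb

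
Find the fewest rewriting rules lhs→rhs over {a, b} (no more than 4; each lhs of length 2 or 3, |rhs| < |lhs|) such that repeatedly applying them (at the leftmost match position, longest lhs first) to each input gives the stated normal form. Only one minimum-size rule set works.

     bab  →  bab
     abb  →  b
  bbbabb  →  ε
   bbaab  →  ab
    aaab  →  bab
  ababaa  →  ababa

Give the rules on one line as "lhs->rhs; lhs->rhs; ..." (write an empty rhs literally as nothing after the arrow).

aa->a; aaa->ba; abb->b; bb->

  | bab
  | abb => b
  | bbbabb => babb => bb => ε
  | bbaab => aab => ab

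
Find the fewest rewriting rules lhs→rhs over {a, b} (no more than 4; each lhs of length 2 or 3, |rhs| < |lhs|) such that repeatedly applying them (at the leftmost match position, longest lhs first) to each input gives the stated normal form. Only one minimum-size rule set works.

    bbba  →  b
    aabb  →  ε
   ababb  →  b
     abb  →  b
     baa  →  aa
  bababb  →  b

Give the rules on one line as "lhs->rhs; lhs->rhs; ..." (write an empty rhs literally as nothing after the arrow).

ab->; ba->a; bba->

  | bbba => b
  | aabb => ab => ε
  | ababb => abb => b
  | abb => b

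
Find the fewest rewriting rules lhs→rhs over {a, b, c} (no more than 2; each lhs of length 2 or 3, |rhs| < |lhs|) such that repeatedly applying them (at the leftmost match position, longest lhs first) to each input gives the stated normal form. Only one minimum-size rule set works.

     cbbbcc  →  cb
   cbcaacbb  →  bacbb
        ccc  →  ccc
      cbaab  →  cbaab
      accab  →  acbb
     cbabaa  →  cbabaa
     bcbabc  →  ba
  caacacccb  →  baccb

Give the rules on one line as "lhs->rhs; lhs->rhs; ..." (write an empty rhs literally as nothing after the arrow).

bc->; ca->b

  | cbbbcc => cbbc => cb
  | cbcaacbb => caacbb => bacbb
  | ccc
  | cbaab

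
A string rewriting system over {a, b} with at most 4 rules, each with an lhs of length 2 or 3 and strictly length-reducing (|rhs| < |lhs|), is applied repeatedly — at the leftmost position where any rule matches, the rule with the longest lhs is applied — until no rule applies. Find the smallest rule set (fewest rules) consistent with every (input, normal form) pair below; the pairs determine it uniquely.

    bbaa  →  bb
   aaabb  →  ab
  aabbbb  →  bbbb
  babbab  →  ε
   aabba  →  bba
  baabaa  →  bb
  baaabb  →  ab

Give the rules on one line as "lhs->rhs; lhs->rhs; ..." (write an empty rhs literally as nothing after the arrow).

aa->; abb->ab; bab->a

  | bbaa => bb
  | aaabb => abb => ab
  | aabbbb => bbbb
  | babbab => abab => aa => ε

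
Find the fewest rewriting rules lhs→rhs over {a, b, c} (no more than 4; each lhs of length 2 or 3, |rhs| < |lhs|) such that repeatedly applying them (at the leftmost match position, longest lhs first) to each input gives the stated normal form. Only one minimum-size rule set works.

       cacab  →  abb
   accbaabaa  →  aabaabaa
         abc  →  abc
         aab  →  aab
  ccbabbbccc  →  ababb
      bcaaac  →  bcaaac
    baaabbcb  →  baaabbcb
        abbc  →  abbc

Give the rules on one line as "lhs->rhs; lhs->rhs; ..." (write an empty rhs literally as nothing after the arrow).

  | cacab => ccbb => abb
  | accbaabaa => aabaabaa
  | abc
  | aab

aca->cb; bac->; cc->a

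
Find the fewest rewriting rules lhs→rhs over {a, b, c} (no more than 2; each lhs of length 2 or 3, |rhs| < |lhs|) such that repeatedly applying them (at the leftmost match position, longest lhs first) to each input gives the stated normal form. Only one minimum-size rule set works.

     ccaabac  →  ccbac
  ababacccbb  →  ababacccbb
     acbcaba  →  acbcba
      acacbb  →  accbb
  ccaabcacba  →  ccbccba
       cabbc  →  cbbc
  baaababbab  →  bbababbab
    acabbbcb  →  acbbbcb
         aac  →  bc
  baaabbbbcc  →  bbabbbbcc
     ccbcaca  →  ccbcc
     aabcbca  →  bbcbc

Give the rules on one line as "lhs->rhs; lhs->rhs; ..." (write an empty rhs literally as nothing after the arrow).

  | ccaabac => ccabac => ccbac
  | ababacccbb
  | acbcaba => acbcba
  | acacbb => accbb

aa->b; ca->c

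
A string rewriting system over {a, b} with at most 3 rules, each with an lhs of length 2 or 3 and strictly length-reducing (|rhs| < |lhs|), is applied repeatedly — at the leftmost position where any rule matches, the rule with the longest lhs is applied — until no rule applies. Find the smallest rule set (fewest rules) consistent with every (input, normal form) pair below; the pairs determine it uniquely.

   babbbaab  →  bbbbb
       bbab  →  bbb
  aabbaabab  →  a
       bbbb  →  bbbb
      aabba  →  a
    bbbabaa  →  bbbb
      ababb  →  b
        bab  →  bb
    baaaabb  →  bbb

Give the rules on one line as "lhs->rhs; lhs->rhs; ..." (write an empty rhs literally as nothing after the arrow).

ab->; ba->b

  | babbbaab => bbbbaab => bbbbab => bbbbb
  | bbab => bbb
  | aabbaabab => abaabab => aabab => aab => a
  | bbbb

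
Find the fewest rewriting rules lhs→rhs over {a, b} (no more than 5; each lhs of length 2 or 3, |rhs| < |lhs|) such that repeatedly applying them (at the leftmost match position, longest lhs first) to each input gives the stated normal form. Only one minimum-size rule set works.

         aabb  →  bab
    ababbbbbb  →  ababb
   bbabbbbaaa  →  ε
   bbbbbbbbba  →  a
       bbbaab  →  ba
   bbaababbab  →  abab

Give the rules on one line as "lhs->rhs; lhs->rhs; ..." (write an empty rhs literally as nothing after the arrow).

aa->; aab->ba; bba->a; bbb->bb

  | aabb => bab
  | ababbbbbb => ababbbbb => ababbbb => ababbb => ababb
  | bbabbbbaaa => abbbbaaa => abbbaaa => abbaaa => aaaa => aa => ε
  | bbbbbbbbba => bbbbbbbba => bbbbbbba => bbbbbba => bbbbba => bbbba => bbba => bba => a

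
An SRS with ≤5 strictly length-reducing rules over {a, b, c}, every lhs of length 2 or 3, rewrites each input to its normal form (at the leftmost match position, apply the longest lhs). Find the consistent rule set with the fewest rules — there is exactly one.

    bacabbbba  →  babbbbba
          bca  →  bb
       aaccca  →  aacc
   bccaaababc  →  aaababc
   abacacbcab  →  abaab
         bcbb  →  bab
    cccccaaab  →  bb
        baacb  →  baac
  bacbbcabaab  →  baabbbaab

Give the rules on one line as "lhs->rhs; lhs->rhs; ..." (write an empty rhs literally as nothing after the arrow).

bcc->; ca->b; cb->c; cbb->ab

  | bacabbbba => babbbbba
  | bca => bb
  | aaccca => aaccb => aacc
  | bccaaababc => aaababc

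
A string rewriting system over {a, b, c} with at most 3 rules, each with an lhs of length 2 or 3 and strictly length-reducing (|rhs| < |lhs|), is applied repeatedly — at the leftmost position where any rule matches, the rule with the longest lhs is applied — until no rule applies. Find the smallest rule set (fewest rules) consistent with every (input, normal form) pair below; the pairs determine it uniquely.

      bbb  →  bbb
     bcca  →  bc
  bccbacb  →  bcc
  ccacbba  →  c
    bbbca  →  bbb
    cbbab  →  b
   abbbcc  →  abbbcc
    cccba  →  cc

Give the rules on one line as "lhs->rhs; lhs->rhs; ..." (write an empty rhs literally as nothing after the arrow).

ca->; cb->c

  | bbb
  | bcca => bc
  | bccbacb => bccacb => bccb => bcc
  | ccacbba => ccbba => ccba => cca => c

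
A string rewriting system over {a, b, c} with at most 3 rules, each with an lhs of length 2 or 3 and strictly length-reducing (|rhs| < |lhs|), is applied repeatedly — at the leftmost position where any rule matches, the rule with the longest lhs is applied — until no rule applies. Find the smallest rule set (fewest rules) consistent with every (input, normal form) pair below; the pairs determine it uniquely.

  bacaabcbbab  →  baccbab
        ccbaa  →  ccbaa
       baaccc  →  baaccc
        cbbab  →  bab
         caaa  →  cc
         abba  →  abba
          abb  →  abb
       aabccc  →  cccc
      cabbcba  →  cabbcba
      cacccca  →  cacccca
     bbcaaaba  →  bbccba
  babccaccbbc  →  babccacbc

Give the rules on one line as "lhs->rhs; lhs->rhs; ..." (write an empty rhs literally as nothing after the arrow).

aaa->c; aab->c; cbb->b

  | bacaabcbbab => bacccbbab => baccbab
  | ccbaa
  | baaccc
  | cbbab => bab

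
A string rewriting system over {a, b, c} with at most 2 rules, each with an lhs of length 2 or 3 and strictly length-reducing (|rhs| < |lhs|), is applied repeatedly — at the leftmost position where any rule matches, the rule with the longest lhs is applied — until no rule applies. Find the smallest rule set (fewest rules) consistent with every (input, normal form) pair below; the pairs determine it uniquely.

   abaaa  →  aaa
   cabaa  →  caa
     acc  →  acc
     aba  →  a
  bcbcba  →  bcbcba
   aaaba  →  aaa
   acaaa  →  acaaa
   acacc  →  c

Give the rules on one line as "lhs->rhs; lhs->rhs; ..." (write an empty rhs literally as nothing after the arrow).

  | abaaa => aaa
  | cabaa => caa
  | acc
  | aba => a

ab->; cac->b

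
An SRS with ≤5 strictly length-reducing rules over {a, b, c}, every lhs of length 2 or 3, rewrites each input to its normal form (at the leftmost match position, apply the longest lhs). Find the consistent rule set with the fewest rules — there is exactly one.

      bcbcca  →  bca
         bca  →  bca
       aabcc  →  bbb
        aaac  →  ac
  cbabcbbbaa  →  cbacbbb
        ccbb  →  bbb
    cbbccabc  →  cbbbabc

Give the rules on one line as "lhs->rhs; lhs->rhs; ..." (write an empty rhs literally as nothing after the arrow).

  | bcbcca => ccca => bca
  | bca
  | aabcc => bbcc => bbb
  | aaac => ac

aa->b; aaa->a; bcb->c; cc->b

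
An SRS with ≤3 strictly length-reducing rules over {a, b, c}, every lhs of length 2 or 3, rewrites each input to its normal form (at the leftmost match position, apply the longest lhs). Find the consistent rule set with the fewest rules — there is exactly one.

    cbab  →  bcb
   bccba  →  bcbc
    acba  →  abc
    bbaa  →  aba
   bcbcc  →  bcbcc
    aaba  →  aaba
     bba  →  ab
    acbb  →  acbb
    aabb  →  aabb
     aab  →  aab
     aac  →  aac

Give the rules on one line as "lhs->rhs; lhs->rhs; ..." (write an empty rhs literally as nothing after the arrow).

  | cbab => bcb
  | bccba => bcbc
  | acba => abc
  | bbaa => aba

bba->ab; cba->bc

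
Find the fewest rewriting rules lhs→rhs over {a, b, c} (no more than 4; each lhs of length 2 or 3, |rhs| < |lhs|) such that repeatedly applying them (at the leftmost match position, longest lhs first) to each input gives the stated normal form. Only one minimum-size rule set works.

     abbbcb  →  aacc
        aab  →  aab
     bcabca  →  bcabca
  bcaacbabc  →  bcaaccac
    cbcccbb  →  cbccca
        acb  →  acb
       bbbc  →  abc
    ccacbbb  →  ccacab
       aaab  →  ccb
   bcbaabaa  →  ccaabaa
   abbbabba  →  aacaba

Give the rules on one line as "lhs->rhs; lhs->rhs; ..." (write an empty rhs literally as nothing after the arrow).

  | abbbcb => aabcb => aacc
  | aab
  | bcabca
  | bcaacbabc => bcaaccac

aaa->cc; bab->ca; bb->a; bcb->cc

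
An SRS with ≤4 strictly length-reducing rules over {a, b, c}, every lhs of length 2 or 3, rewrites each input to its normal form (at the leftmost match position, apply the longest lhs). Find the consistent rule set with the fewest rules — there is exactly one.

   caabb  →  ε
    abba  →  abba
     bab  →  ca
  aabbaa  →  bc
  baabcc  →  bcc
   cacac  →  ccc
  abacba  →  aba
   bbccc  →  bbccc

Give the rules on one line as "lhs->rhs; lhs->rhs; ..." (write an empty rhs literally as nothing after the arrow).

  | caabb => ccbb => cb => ε
  | abba
  | bab => ca
  | aabbaa => cbbaa => baa => bc

aa->c; ac->c; bab->ca; cb->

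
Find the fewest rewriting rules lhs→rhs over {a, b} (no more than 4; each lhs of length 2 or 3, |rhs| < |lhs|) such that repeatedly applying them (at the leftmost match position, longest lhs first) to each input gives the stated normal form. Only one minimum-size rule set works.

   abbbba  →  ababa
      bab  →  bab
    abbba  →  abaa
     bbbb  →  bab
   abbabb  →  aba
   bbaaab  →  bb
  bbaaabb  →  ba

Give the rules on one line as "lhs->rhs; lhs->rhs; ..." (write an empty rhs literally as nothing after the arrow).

  | abbbba => ababa
  | bab
  | abbba => abaa
  | bbbb => bab

aab->b; bba->b; bbb->ba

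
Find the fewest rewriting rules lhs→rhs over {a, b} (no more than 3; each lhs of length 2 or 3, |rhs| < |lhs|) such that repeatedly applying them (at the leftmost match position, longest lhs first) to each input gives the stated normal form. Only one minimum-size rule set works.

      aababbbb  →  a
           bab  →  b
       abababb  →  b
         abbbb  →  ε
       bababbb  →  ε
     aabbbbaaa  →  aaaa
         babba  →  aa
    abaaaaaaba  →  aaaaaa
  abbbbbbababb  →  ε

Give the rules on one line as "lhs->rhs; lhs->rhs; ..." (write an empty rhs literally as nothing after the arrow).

ab->; bb->a

  | aababbbb => aabbbb => abbb => bb => a
  | bab => b
  | abababb => ababb => abb => b
  | abbbb => bbb => ab => ε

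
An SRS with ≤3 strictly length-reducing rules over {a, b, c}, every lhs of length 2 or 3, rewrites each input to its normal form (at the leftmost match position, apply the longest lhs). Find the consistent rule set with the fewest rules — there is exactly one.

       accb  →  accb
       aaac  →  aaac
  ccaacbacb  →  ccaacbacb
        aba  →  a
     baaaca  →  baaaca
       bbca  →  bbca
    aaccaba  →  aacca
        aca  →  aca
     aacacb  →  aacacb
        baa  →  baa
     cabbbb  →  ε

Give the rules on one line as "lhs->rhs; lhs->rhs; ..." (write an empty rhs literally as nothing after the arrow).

ab->; cbb->a

  | accb
  | aaac
  | ccaacbacb
  | aba => a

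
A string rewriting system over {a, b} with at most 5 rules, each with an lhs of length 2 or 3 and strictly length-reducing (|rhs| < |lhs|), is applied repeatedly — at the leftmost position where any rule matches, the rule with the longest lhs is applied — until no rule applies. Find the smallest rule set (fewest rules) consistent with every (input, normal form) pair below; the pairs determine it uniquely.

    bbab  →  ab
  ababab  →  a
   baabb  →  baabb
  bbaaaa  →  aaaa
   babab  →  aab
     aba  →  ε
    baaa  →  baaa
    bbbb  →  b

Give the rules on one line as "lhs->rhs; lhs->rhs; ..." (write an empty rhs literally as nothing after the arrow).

  | bbab => ab
  | ababab => bab => a
  | baabb
  | bbaaaa => aaaa

aba->; bab->a; bba->a; bbb->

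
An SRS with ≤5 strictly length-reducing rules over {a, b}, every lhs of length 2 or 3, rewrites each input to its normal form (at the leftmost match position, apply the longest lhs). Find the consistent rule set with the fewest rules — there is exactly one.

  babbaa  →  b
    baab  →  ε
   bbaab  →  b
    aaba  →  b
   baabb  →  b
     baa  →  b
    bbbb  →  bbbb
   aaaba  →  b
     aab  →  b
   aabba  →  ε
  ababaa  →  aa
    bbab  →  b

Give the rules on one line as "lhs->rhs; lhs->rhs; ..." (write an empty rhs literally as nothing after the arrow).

  | babbaa => baa => ba => b
  | baab => bab => ε
  | bbaab => ab => b
  | aaba => aba => ba => b

ab->b; ba->b; bab->; bba->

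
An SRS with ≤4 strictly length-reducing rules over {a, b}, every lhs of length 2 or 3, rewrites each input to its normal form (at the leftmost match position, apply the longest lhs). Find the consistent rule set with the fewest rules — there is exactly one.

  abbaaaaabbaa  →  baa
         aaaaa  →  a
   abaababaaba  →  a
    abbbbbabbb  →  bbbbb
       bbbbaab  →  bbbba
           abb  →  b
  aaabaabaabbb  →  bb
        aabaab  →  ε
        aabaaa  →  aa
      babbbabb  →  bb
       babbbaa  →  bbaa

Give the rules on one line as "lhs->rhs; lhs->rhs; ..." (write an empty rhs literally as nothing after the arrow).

  | abbaaaaabbaa => baaaaabbaa => baaabbaa => babbaa => baa
  | aaaaa => aaa => a
  | abaababaaba => aababaaba => aabaaba => aaaba => aba => a
  | abbbbbabbb => bbbbabbb => bbbbb

aaa->a; ab->; bab->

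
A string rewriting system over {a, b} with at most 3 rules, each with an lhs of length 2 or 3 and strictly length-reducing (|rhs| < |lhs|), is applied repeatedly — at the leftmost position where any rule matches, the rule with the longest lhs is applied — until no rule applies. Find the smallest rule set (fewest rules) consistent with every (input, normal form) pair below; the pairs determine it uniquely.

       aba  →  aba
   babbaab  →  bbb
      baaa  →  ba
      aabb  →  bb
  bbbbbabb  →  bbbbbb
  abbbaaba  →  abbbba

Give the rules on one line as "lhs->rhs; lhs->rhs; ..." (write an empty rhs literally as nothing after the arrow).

  | aba
  | babbaab => bbaab => bbb
  | baaa => ba
  | aabb => bb

aa->; bab->b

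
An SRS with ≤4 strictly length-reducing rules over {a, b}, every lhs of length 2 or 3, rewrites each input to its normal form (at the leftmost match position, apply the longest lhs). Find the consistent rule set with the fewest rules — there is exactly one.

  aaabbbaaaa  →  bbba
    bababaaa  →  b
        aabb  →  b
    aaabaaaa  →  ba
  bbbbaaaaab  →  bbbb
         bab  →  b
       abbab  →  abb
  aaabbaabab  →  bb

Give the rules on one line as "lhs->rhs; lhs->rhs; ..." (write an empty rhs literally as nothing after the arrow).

aaa->; aab->; bab->b

  | aaabbbaaaa => bbbaaaa => bbba
  | bababaaa => babaaa => baaa => b
  | aabb => b
  | aaabaaaa => baaaa => ba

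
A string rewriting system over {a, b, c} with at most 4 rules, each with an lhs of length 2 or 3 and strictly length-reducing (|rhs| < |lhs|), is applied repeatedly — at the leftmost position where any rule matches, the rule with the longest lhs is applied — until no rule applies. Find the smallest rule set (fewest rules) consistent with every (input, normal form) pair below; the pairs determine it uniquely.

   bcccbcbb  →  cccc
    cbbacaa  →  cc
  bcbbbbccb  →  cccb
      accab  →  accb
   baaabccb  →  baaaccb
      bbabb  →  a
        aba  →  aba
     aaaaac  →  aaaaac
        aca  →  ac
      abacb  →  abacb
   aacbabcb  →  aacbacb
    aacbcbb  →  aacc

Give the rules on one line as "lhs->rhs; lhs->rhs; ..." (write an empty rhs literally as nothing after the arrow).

bb->; bc->c; ca->c

  | bcccbcbb => cccbcbb => ccccbb => cccc
  | cbbacaa => cacaa => ccaa => cca => cc
  | bcbbbbccb => cbbbbccb => cbbccb => cccb
  | accab => accb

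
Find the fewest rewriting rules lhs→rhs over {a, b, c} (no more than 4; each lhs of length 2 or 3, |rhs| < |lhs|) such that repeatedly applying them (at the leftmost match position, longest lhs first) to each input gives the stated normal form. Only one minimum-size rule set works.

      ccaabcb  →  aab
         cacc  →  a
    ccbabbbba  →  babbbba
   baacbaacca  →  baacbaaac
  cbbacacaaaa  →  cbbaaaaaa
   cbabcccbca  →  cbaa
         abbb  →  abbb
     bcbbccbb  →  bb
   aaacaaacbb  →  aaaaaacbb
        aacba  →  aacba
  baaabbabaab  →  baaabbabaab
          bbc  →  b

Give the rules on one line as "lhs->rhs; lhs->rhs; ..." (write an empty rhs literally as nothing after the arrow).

bc->; ca->a; cc->; cca->ac

  | ccaabcb => acabcb => aabcb => aab
  | cacc => acc => a
  | ccbabbbba => babbbba
  | baacbaacca => baacbaaac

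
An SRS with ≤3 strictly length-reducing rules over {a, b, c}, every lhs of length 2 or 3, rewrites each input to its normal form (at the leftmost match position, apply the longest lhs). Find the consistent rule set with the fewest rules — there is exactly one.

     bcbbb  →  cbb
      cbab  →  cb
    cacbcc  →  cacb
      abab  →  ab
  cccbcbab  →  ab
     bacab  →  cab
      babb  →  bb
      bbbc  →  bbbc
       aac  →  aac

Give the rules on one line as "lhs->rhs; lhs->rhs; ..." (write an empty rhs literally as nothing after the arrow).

ba->; bcb->c; cc->

  | bcbbb => cbb
  | cbab => cb
  | cacbcc => cacb
  | abab => ab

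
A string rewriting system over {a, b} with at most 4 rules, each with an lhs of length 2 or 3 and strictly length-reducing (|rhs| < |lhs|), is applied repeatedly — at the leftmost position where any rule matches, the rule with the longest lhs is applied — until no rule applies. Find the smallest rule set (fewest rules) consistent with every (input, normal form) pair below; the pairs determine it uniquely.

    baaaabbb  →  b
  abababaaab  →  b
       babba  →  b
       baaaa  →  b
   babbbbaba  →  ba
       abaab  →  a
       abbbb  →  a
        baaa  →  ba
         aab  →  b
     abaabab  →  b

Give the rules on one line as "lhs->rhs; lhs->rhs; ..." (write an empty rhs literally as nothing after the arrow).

  | baaaabbb => baabbb => bbbb => bbb => bb => b
  | abababaaab => aababaaab => babaaab => baaaab => baab => bb => b
  | babba => baba => baa => b
  | baaaa => baa => b

aa->; ab->a; bb->b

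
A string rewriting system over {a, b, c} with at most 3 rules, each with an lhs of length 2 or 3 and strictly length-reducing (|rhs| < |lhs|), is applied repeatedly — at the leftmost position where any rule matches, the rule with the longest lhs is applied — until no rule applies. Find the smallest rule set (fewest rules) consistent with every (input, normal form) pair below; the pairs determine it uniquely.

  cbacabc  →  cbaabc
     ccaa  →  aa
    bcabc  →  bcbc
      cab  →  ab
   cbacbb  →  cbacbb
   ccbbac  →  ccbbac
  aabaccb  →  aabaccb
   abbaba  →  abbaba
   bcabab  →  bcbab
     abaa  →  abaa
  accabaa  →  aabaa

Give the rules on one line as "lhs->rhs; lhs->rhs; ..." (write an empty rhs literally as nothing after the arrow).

bca->bc; ca->a

  | cbacabc => cbaabc
  | ccaa => caa => aa
  | bcabc => bcbc
  | cab => ab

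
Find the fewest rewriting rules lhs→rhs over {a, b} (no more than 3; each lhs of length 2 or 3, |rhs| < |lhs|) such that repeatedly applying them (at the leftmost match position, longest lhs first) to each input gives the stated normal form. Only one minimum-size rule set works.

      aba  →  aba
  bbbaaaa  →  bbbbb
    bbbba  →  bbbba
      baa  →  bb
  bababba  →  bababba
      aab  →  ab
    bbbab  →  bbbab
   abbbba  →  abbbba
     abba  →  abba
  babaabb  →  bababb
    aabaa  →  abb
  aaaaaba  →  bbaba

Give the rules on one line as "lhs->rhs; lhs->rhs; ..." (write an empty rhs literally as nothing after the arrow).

  | aba
  | bbbaaaa => bbbbaa => bbbbb
  | bbbba
  | baa => bb

aa->b; aab->ab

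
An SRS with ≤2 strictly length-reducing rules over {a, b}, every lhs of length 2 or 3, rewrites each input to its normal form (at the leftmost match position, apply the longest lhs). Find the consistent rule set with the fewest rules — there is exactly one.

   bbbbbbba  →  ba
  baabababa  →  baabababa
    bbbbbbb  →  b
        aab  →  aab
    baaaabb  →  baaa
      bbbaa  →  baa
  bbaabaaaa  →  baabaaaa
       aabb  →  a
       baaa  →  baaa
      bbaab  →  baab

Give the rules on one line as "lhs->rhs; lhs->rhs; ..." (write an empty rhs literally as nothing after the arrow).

  | bbbbbbba => bbbbbba => bbbbba => bbbba => bbba => bba => ba
  | baabababa
  | bbbbbbb => bbbbbb => bbbbb => bbbb => bbb => bb => b
  | aab

abb->; bb->b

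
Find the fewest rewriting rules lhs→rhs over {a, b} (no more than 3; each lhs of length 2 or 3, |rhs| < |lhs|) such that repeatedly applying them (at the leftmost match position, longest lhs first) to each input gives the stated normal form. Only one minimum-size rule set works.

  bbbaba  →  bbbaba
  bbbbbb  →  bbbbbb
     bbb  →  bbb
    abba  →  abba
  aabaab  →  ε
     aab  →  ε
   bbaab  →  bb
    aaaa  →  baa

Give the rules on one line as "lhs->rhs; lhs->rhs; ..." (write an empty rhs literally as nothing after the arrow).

  | bbbaba
  | bbbbbb
  | bbb
  | abba

aaa->ba; aab->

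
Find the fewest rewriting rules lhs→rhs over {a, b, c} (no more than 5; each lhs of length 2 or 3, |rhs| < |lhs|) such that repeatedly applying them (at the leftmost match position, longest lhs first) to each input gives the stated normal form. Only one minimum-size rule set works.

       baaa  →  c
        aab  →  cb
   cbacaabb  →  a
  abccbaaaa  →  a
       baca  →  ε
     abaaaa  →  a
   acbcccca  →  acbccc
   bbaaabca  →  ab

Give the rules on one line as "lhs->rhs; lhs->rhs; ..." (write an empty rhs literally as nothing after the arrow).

  | baaa => aa => c
  | aab => cb
  | cbacaabb => ccaabb => cabb => bb => a
  | abccbaaaa => abccaaa => abcaa => aba => a

aa->c; ba->; bb->a; ca->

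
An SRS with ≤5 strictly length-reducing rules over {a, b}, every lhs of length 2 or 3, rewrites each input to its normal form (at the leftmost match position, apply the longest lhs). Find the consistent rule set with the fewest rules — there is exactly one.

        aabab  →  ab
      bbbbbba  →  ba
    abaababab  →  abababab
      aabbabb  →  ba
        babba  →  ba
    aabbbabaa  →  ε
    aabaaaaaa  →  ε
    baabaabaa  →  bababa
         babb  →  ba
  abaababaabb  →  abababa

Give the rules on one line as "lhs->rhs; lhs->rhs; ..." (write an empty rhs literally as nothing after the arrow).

  | aabab => ab
  | bbbbbba => abbbba => aabba => ba
  | abaababab => abababab
  | aabbabb => babb => baa => ba

aa->; aab->; baa->ba; bb->a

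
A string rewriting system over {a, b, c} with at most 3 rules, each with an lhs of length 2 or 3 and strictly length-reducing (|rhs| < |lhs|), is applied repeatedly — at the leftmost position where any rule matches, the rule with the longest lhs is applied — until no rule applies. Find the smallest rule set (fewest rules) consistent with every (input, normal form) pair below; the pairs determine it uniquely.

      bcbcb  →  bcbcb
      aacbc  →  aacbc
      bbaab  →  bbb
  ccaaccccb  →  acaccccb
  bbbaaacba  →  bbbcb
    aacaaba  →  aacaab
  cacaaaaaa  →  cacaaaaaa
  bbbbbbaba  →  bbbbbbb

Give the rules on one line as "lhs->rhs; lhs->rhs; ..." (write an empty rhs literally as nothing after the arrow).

ba->b; cca->ac

  | bcbcb
  | aacbc
  | bbaab => bbab => bbb
  | ccaaccccb => acaccccb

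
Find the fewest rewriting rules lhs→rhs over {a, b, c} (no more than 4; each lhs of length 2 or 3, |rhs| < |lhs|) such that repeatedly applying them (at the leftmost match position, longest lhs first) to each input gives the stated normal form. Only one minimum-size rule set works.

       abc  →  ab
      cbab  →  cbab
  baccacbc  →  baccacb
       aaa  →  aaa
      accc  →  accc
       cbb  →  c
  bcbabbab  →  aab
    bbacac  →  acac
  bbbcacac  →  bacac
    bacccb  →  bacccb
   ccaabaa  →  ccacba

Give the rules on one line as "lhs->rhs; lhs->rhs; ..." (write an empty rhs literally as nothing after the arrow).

aba->cb; bb->; bc->b

  | abc => ab
  | cbab
  | baccacbc => baccacb
  | aaa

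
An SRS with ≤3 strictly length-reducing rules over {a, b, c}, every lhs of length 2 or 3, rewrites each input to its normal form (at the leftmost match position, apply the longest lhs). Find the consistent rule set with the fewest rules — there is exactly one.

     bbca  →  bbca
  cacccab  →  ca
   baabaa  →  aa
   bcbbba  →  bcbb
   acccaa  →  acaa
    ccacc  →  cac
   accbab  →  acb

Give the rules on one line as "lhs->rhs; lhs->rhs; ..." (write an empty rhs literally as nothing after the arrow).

  | bbca
  | cacccab => caccab => cacab => ca
  | baabaa => abaa => aa
  | bcbbba => bcbb

ba->; cab->; cc->c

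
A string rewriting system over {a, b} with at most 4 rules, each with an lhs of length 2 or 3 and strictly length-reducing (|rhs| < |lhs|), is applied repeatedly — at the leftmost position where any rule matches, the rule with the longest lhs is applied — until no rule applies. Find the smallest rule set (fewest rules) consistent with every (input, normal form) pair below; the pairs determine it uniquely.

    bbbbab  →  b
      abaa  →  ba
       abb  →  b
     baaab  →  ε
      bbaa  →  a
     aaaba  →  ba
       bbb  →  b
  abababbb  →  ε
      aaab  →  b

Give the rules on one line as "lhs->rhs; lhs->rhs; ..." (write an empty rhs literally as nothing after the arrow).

aa->a; ab->b; abb->b; bb->

  | bbbbab => bbab => ab => b
  | abaa => baa => ba
  | abb => b
  | baaab => baab => bab => bb => ε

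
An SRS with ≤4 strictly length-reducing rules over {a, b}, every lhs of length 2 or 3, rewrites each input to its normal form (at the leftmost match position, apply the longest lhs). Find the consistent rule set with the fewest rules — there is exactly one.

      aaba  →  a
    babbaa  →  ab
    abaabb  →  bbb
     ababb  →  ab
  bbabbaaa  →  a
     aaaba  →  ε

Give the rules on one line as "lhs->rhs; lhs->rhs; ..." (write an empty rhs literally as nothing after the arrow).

  | aaba => ba => a
  | babbaa => baa => ab
  | abaabb => aabbb => bbb
  | ababb => ab

aa->; ba->a; baa->ab; bab->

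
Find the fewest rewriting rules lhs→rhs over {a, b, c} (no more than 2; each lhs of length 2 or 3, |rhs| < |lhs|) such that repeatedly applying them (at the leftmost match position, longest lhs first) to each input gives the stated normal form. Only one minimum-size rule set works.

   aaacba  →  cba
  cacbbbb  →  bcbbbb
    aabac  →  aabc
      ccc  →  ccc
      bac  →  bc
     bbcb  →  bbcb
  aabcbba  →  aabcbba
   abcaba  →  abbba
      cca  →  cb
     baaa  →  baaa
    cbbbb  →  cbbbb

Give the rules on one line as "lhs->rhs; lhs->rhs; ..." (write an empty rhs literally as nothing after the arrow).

ac->c; ca->b

  | aaacba => aacba => acba => cba
  | cacbbbb => bcbbbb
  | aabac => aabc
  | ccc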